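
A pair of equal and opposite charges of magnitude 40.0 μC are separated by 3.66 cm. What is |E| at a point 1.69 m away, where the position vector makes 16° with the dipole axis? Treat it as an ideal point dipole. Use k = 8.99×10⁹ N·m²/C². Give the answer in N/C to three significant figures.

E ≈ 5300 N/C

Dipole moment p = qd = (4.00×10⁻⁵ C)(0.0366 m) = 1.464×10⁻⁶ C·m.
At angle θ the dipole field magnitude is E = (kp/r³)·√(1 + 3cos²θ).
kp/r³ = (8.99×10⁹)(1.464×10⁻⁶) / (1.69)³ = 2727 N/C.
√(1 + 3cos²16°) = √(1 + 3·0.9240) = √3.7721 ≈ 1.9422.
E ≈ 2727 × 1.942 = 5296 N/C.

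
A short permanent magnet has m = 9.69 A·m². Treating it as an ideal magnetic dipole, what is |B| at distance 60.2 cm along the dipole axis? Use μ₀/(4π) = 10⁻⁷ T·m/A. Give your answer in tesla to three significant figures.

B ≈ 8.88×10⁻⁶ T

On axis B = (μ₀/4π)·2m/r³.
B = 2·(10⁻⁷)·(9.69) / (0.602)³ = 8.883×10⁻⁶ T.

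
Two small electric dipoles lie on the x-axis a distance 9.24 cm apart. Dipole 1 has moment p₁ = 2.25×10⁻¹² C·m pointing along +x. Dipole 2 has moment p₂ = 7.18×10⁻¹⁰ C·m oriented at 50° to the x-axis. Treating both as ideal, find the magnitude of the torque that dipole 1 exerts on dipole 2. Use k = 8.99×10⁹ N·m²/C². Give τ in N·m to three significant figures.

τ ≈ 2.82×10⁻⁸ N·m

The second dipole sits on the axis of the first, so the field there is axial: E₁ = 2kp₁/r³ along +x.
E₁ = 2(8.99×10⁹)(2.25×10⁻¹²)/(0.0924)³ = 51.28 N/C.
Torque on the second dipole: τ = p₂ E₁ sinθ.
τ = (7.18×10⁻¹⁰)(51.28)·sin50° = 2.821×10⁻⁸ N·m.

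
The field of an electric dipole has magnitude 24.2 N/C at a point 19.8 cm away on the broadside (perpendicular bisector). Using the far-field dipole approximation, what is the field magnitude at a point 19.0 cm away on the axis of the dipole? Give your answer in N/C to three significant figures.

Dipole fields scale as 1/r³ in the far field.
The axial field is twice the equatorial field at the same r, so the geometry factor is 2/1.
E₂ = E₁ · (2/1) · (r₁/r₂)³ = 24.2 · 2 · (19.8/19.0)³.
(r₁/r₂)³ = (1.042)³ = 1.132.
E₂ ≈ 54.77 N/C.

E ≈ 54.8 N/C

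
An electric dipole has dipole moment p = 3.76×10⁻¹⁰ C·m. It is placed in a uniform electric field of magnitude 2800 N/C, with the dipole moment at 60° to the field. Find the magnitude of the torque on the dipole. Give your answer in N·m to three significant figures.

τ ≈ 9.12×10⁻⁷ N·m

Torque on an electric dipole: τ = pE sinθ.
τ = (3.76×10⁻¹⁰)(2800)·sin60° = 9.118×10⁻⁷ N·m.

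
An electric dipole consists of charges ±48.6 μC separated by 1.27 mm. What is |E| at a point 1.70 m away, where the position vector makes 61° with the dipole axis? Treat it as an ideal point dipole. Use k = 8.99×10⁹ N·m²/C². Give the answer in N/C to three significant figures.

E ≈ 147 N/C

Dipole moment p = qd = (4.86×10⁻⁵ C)(0.00127 m) = 6.172×10⁻⁸ C·m.
At angle θ the dipole field magnitude is E = (kp/r³)·√(1 + 3cos²θ).
kp/r³ = (8.99×10⁹)(6.172×10⁻⁸) / (1.70)³ = 112.9 N/C.
√(1 + 3cos²61°) = √(1 + 3·0.2350) = √1.7051 ≈ 1.3058.
E ≈ 112.9 × 1.306 = 147.5 N/C.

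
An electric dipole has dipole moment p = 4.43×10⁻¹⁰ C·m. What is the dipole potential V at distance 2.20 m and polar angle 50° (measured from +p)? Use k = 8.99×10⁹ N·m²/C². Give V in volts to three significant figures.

V ≈ 0.529 V

The dipole potential is V = kp cosθ / r².
V = (8.99×10⁹)(4.43×10⁻¹⁰)·cos50° / (2.20)² = 0.5289 V.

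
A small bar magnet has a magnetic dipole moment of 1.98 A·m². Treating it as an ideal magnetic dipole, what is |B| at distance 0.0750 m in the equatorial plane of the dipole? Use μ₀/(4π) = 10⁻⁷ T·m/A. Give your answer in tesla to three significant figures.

B ≈ 4.69×10⁻⁴ T

In the equatorial plane B = (μ₀/4π)·m/r³ (half the axial value).
B = (10⁻⁷)·(1.98) / (0.0750)³ = 4.693×10⁻⁴ T.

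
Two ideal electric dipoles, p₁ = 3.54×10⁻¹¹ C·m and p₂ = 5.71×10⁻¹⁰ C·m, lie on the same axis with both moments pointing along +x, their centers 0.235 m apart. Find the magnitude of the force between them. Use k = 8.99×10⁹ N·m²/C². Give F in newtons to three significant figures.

F ≈ 3.58×10⁻⁷ N

On-axis field of dipole 1 at distance r: E = 2kp₁/r³. Force on dipole 2 is F = p₂·dE/dr (gradient along axis).
dE/dr = −6kp₁/r⁴, so |F| = 6kp₁p₂/r⁴ (attractive for aligned moments).
F = 6(8.99×10⁹)(3.54×10⁻¹¹)(5.71×10⁻¹⁰)/(0.235)⁴ = 3.575×10⁻⁷ N.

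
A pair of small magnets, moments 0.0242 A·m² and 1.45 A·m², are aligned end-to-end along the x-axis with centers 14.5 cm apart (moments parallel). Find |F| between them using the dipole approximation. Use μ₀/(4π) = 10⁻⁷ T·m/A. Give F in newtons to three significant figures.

On-axis B of dipole 1: B = (μ₀/4π)·2m₁/r³. Force on dipole 2: F = m₂·dB/dr.
dB/dr = −(μ₀/4π)·6m₁/r⁴, so |F| = (μ₀/4π)·6m₁m₂/r⁴.
F = 6(10⁻⁷)(0.0242)(1.45)/(0.145)⁴ = 4.763×10⁻⁵ N.

F ≈ 4.76×10⁻⁵ N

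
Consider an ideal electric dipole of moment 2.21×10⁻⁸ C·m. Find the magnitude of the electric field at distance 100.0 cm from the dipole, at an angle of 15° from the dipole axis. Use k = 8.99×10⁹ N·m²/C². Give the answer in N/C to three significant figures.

At angle θ the dipole field magnitude is E = (kp/r³)·√(1 + 3cos²θ).
kp/r³ = (8.99×10⁹)(2.21×10⁻⁸) / (1.00)³ = 198.7 N/C.
√(1 + 3cos²15°) = √(1 + 3·0.9330) = √3.7990 ≈ 1.9491.
E ≈ 198.7 × 1.949 = 387.2 N/C.

E ≈ 387 N/C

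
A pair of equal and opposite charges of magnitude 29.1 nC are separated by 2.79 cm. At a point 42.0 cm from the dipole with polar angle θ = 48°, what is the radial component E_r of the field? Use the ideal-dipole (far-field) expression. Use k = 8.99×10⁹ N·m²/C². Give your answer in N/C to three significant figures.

E_r ≈ 132 N/C

Dipole moment p = qd = (2.91×10⁻⁸ C)(0.0279 m) = 8.119×10⁻¹⁰ C·m.
For a dipole, E_r = (2kp cosθ)/r³.
kp/r³ = (8.99×10⁹)(8.119×10⁻¹⁰)/(0.420)³ = 98.52 N/C.
E_r = 2·98.52·cos48° = 131.8 N/C.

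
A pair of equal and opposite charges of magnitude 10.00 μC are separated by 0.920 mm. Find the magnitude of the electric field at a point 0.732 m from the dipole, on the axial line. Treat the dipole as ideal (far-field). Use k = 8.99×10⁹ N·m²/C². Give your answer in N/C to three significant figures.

E ≈ 422 N/C

Dipole moment p = qd = (1.00×10⁻⁵ C)(9.20×10⁻⁴ m) = 9.20×10⁻⁹ C·m.
On the dipole axis E = 2kp/r³.
E = 2·(8.99×10⁹)(9.20×10⁻⁹) / (0.732)³ = 421.7 N/C.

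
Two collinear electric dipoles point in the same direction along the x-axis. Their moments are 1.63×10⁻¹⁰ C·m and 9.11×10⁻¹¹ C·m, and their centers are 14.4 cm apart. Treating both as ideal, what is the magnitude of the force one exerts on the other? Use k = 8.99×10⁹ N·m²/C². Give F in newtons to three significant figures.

On-axis field of dipole 1 at distance r: E = 2kp₁/r³. Force on dipole 2 is F = p₂·dE/dr (gradient along axis).
dE/dr = −6kp₁/r⁴, so |F| = 6kp₁p₂/r⁴ (attractive for aligned moments).
F = 6(8.99×10⁹)(1.63×10⁻¹⁰)(9.11×10⁻¹¹)/(0.144)⁴ = 1.863×10⁻⁶ N.

F ≈ 1.86×10⁻⁶ N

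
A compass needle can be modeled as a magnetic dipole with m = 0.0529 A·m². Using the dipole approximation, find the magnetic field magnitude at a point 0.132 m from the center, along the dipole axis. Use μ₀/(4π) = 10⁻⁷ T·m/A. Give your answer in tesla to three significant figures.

B ≈ 4.60×10⁻⁶ T

On axis B = (μ₀/4π)·2m/r³.
B = 2·(10⁻⁷)·(0.0529) / (0.132)³ = 4.600×10⁻⁶ T.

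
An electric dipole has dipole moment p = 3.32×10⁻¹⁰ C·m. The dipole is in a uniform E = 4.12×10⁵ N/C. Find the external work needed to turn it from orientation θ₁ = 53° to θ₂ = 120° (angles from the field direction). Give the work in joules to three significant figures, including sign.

W ≈ 1.51×10⁻⁴ J

W_ext = ΔU = U(θ₂) − U(θ₁) = −pE cosθ₂ − (−pE cosθ₁) = pE(cosθ₁ − cosθ₂).
W = (3.32×10⁻¹⁰)(4.12×10⁵)·(cos53° − cos120°) = (1.368×10⁻⁴)·(+1.1018) = 1.507×10⁻⁴ J.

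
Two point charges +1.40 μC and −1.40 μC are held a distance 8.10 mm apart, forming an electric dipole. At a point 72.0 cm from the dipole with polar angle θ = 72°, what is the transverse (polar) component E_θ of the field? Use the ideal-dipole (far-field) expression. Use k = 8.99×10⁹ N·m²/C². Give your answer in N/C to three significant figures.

E_θ ≈ 260 N/C

Dipole moment p = qd = (1.40×10⁻⁶ C)(0.00810 m) = 1.134×10⁻⁸ C·m.
For a dipole, E_θ = (kp sinθ)/r³.
kp/r³ = (8.99×10⁹)(1.134×10⁻⁸)/(0.720)³ = 273.1 N/C.
E_θ = 273.1·sin72° = 259.8 N/C.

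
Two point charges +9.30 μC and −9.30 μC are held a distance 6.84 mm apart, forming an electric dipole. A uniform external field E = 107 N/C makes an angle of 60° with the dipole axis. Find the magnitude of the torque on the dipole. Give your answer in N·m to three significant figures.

Dipole moment p = qd = (9.30×10⁻⁶ C)(0.00684 m) = 6.361×10⁻⁸ C·m.
Torque on an electric dipole: τ = pE sinθ.
τ = (6.361×10⁻⁸)(107)·sin60° = 5.894×10⁻⁶ N·m.

τ ≈ 5.89×10⁻⁶ N·m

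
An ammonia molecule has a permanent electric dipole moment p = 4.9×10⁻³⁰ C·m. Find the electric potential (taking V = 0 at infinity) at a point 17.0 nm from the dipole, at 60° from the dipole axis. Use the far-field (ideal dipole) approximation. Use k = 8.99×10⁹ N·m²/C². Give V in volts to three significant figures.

V ≈ 7.62×10⁻⁵ V

The dipole potential is V = kp cosθ / r².
V = (8.99×10⁹)(4.90×10⁻³⁰)·cos60° / (1.70×10⁻⁸)² = 7.621×10⁻⁵ V.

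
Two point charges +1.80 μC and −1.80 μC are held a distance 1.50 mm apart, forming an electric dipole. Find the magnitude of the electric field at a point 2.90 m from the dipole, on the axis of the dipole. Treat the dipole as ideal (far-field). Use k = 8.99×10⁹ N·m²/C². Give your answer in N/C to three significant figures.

E ≈ 1.99 N/C

Dipole moment p = qd = (1.80×10⁻⁶ C)(0.00150 m) = 2.70×10⁻⁹ C·m.
On the dipole axis E = 2kp/r³.
E = 2·(8.99×10⁹)(2.70×10⁻⁹) / (2.90)³ = 1.990 N/C.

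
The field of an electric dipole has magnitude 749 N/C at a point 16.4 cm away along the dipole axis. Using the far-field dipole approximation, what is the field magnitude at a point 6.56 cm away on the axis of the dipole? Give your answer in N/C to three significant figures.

E ≈ 1.17×10⁴ N/C

Dipole fields scale as 1/r³ in the far field; the geometry is the same at both points.
E₂ = E₁ · (r₁/r₂)³ = 749 · (16.4/6.56)³.
(r₁/r₂)³ = (2.5)³ = 15.62.
E₂ ≈ 1.170×10⁴ N/C.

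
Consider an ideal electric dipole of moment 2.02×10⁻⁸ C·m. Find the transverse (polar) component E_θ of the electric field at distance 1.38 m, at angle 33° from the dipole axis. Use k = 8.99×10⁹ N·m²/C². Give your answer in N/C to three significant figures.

E_θ ≈ 37.6 N/C

For a dipole, E_θ = (kp sinθ)/r³.
kp/r³ = (8.99×10⁹)(2.02×10⁻⁸)/(1.38)³ = 69.10 N/C.
E_θ = 69.10·sin33° = 37.63 N/C.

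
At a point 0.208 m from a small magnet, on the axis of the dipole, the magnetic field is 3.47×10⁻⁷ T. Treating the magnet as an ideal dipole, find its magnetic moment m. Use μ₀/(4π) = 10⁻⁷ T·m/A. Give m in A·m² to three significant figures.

m ≈ 0.0156 A·m²

On axis B = (μ₀/4π)·2m/r³, so m = Br³·4π/(μ₀·2).
m = (3.47×10⁻⁷)·(0.208)³ / (2·10⁻⁷) = 0.01561 A·m².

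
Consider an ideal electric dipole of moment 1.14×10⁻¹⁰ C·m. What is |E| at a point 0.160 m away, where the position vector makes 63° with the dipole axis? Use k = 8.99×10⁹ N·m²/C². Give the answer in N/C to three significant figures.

At angle θ the dipole field magnitude is E = (kp/r³)·√(1 + 3cos²θ).
kp/r³ = (8.99×10⁹)(1.14×10⁻¹⁰) / (0.160)³ = 250.2 N/C.
√(1 + 3cos²63°) = √(1 + 3·0.2061) = √1.6183 ≈ 1.2721.
E ≈ 250.2 × 1.272 = 318.3 N/C.

E ≈ 318 N/C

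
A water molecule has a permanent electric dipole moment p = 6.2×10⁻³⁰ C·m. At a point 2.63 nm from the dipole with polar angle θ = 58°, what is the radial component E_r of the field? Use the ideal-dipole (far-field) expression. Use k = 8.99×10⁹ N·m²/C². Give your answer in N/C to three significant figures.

For a dipole, E_r = (2kp cosθ)/r³.
kp/r³ = (8.99×10⁹)(6.20×10⁻³⁰)/(2.63×10⁻⁹)³ = 3.064×10⁶ N/C.
E_r = 2·3.064×10⁶·cos58° = 3.247×10⁶ N/C.

E_r ≈ 3.25×10⁶ N/C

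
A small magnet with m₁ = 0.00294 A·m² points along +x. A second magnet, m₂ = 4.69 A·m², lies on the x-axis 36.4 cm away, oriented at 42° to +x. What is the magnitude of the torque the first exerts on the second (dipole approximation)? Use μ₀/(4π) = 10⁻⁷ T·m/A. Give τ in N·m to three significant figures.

τ ≈ 3.83×10⁻⁸ N·m

Dipole B is on the axis of dipole A, so B₁ there is axial: B₁ = (μ₀/4π)·2m₁/r³ along +x.
B₁ = 2(10⁻⁷)(0.00294)/(0.364)³ = 1.219×10⁻⁸ T.
τ = m₂ B₁ sinθ.
τ = (4.69)(1.219×10⁻⁸)·sin42° = 3.826×10⁻⁸ N·m.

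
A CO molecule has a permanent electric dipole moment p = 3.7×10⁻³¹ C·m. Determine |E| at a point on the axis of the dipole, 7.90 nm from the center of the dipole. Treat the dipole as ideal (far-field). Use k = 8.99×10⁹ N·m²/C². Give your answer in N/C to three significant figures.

On the dipole axis E = 2kp/r³.
E = 2·(8.99×10⁹)(3.70×10⁻³¹) / (7.90×10⁻⁹)³ = 1.349×10⁴ N/C.

E ≈ 1.35×10⁴ N/C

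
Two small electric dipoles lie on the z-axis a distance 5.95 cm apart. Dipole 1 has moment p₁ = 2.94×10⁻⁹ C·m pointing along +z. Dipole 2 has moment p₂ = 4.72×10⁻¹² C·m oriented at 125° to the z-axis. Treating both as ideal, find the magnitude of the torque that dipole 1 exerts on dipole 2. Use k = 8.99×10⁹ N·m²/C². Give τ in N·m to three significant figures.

The second dipole sits on the axis of the first, so the field there is axial: E₁ = 2kp₁/r³ along +z.
E₁ = 2(8.99×10⁹)(2.94×10⁻⁹)/(0.0595)³ = 2.509×10⁵ N/C.
Torque on the second dipole: τ = p₂ E₁ sinθ.
τ = (4.72×10⁻¹²)(2.509×10⁵)·sin125° = 9.703×10⁻⁷ N·m.

τ ≈ 9.70×10⁻⁷ N·m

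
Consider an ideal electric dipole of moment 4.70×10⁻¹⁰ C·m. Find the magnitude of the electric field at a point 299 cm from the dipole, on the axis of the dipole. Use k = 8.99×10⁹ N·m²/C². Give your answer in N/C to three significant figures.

On the dipole axis E = 2kp/r³.
E = 2·(8.99×10⁹)(4.70×10⁻¹⁰) / (2.99)³ = 0.3161 N/C.

E ≈ 0.316 N/C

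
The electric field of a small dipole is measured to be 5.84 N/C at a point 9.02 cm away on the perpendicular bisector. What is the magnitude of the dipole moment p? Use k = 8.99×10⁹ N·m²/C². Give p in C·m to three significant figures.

p ≈ 4.77×10⁻¹³ C·m

In the equatorial plane E = kp/r³, so p = Er³/(k).
p = (5.84)·(0.0902)³ / (8.99×10⁹) = 4.767×10⁻¹³ C·m.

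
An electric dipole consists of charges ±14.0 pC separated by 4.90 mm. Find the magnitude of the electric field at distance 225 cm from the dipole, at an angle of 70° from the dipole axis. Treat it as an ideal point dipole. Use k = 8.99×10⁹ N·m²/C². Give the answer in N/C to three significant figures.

Dipole moment p = qd = (1.40×10⁻¹¹ C)(0.00490 m) = 6.86×10⁻¹⁴ C·m.
At angle θ the dipole field magnitude is E = (kp/r³)·√(1 + 3cos²θ).
kp/r³ = (8.99×10⁹)(6.86×10⁻¹⁴) / (2.25)³ = 5.414×10⁻⁵ N/C.
√(1 + 3cos²70°) = √(1 + 3·0.1170) = √1.3509 ≈ 1.1623.
E ≈ 5.414×10⁻⁵ × 1.162 = 6.293×10⁻⁵ N/C.

E ≈ 6.29×10⁻⁵ N/C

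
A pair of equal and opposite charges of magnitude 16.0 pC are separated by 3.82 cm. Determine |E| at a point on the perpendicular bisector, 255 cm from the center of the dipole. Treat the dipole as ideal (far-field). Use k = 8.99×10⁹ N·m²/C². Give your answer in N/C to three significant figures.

E ≈ 3.31×10⁻⁴ N/C

Dipole moment p = qd = (1.60×10⁻¹¹ C)(0.0382 m) = 6.112×10⁻¹³ C·m.
In the equatorial plane E = kp/r³.
E = (8.99×10⁹)(6.112×10⁻¹³) / (2.55)³ = 3.314×10⁻⁴ N/C.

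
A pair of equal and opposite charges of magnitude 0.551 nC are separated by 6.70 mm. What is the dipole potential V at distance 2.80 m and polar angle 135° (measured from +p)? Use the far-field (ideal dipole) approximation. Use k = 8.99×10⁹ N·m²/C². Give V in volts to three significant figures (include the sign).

Dipole moment p = qd = (5.51×10⁻¹⁰ C)(0.00670 m) = 3.692×10⁻¹² C·m.
The dipole potential is V = kp cosθ / r².
V = (8.99×10⁹)(3.692×10⁻¹²)·cos135° / (2.80)² = -0.002994 V.

V ≈ -0.00299 V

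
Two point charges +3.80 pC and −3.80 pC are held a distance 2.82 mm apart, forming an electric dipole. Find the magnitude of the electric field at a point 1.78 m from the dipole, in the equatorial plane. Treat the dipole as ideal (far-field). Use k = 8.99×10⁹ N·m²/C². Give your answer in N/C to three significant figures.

E ≈ 1.71×10⁻⁵ N/C

Dipole moment p = qd = (3.80×10⁻¹² C)(0.00282 m) = 1.072×10⁻¹⁴ C·m.
On the perpendicular bisector E = kp/r³ (half the axial value at the same distance).
E = (8.99×10⁹)(1.072×10⁻¹⁴) / (1.78)³ = 1.709×10⁻⁵ N/C.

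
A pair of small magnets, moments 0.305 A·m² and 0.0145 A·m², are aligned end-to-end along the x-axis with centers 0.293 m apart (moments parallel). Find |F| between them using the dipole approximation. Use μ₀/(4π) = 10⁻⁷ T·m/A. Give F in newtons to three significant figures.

F ≈ 3.60×10⁻⁷ N

On-axis B of dipole 1: B = (μ₀/4π)·2m₁/r³. Force on dipole 2: F = m₂·dB/dr.
dB/dr = −(μ₀/4π)·6m₁/r⁴, so |F| = (μ₀/4π)·6m₁m₂/r⁴.
F = 6(10⁻⁷)(0.305)(0.0145)/(0.293)⁴ = 3.600×10⁻⁷ N.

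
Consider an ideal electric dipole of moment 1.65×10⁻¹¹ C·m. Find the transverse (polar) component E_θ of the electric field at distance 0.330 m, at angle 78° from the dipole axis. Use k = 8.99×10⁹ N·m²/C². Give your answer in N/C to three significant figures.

For a dipole, E_θ = (kp sinθ)/r³.
kp/r³ = (8.99×10⁹)(1.65×10⁻¹¹)/(0.330)³ = 4.128 N/C.
E_θ = 4.128·sin78° = 4.037 N/C.

E_θ ≈ 4.04 N/C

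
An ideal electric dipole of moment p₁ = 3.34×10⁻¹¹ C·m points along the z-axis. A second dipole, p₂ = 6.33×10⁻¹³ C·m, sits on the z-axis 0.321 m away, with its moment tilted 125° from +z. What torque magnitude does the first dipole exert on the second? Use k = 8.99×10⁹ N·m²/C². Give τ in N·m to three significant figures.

The second dipole sits on the axis of the first, so the field there is axial: E₁ = 2kp₁/r³ along +z.
E₁ = 2(8.99×10⁹)(3.34×10⁻¹¹)/(0.321)³ = 18.16 N/C.
Torque on the second dipole: τ = p₂ E₁ sinθ.
τ = (6.33×10⁻¹³)(18.16)·sin125° = 9.414×10⁻¹² N·m.

τ ≈ 9.41×10⁻¹² N·m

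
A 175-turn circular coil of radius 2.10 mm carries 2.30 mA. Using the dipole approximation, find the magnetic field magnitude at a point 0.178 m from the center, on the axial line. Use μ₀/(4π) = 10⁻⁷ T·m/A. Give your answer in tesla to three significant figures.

m = NIA = NIπa² = 175·(0.00230)·π·(0.00210)² = 5.576×10⁻⁶ A·m².
On axis B = (μ₀/4π)·2m/r³.
B = 2·(10⁻⁷)·(5.576×10⁻⁶) / (0.178)³ = 1.977×10⁻¹⁰ T.

B ≈ 1.98×10⁻¹⁰ T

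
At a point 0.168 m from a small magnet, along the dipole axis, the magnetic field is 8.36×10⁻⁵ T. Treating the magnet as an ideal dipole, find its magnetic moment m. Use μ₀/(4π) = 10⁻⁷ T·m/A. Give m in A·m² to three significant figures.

On axis B = (μ₀/4π)·2m/r³, so m = Br³·4π/(μ₀·2).
m = (8.36×10⁻⁵)·(0.168)³ / (2·10⁻⁷) = 1.982 A·m².

m ≈ 1.98 A·m²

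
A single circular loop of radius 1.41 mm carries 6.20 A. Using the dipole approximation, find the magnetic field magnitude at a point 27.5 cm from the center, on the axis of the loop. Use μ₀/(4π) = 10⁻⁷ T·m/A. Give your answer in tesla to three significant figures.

B ≈ 3.72×10⁻¹⁰ T

Magnetic moment m = IA = Iπa² = (6.20)·π·(0.00141)² = 3.872×10⁻⁵ A·m².
On axis B = (μ₀/4π)·2m/r³.
B = 2·(10⁻⁷)·(3.872×10⁻⁵) / (0.275)³ = 3.724×10⁻¹⁰ T.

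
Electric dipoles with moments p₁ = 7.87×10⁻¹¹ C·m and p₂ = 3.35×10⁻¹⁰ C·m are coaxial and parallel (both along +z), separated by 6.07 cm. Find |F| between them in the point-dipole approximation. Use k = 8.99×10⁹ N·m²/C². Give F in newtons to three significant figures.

On-axis field of dipole 1 at distance r: E = 2kp₁/r³. Force on dipole 2 is F = p₂·dE/dr (gradient along axis).
dE/dr = −6kp₁/r⁴, so |F| = 6kp₁p₂/r⁴ (attractive for aligned moments).
F = 6(8.99×10⁹)(7.87×10⁻¹¹)(3.35×10⁻¹⁰)/(0.0607)⁴ = 1.048×10⁻⁴ N.

F ≈ 1.05×10⁻⁴ N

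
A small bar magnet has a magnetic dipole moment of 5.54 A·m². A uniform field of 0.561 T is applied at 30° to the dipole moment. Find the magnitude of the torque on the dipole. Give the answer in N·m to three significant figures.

τ ≈ 1.55 N·m

Torque on a magnetic dipole: τ = mB sinθ.
τ = (5.54)(0.561)·sin30° = 1.554 N·m.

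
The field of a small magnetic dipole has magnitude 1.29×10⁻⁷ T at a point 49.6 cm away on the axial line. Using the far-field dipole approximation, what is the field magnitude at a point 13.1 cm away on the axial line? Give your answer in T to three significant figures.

B ≈ 7.00×10⁻⁶ T

Dipole fields scale as 1/r³ in the far field; the geometry is the same at both points.
B₂ = B₁ · (r₁/r₂)³ = 1.29×10⁻⁷ · (49.6/13.1)³.
(r₁/r₂)³ = (3.786)³ = 54.28.
B₂ ≈ 7.002×10⁻⁶ T.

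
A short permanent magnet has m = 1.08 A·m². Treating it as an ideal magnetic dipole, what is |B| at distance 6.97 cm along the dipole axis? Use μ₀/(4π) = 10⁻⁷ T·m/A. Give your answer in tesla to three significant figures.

On axis B = (μ₀/4π)·2m/r³.
B = 2·(10⁻⁷)·(1.08) / (0.0697)³ = 6.379×10⁻⁴ T.

B ≈ 6.38×10⁻⁴ T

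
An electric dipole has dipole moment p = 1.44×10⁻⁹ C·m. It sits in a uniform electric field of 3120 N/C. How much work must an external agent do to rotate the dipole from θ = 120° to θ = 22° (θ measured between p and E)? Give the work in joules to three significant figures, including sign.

W_ext = ΔU = U(θ₂) − U(θ₁) = −pE cosθ₂ − (−pE cosθ₁) = pE(cosθ₁ − cosθ₂).
W = (1.44×10⁻⁹)(3120)·(cos120° − cos22°) = (4.493×10⁻⁶)·(-1.4272) = -6.412×10⁻⁶ J.

W ≈ -6.41×10⁻⁶ J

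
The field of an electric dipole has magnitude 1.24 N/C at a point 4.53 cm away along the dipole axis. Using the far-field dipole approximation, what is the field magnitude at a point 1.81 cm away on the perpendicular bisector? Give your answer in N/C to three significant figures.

Dipole fields scale as 1/r³ in the far field.
The axial field is twice the equatorial field at the same r, so the geometry factor is 1/2.
E₂ = E₁ · (1/2) · (r₁/r₂)³ = 1.24 · 0.5 · (4.53/1.81)³.
(r₁/r₂)³ = (2.503)³ = 15.68.
E₂ ≈ 9.720 N/C.

E ≈ 9.72 N/C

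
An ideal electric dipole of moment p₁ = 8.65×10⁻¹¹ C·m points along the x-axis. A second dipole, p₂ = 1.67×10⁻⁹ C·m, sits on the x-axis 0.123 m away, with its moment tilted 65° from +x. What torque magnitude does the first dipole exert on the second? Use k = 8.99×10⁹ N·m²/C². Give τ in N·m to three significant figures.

τ ≈ 1.26×10⁻⁶ N·m

The second dipole sits on the axis of the first, so the field there is axial: E₁ = 2kp₁/r³ along +x.
E₁ = 2(8.99×10⁹)(8.65×10⁻¹¹)/(0.123)³ = 835.8 N/C.
Torque on the second dipole: τ = p₂ E₁ sinθ.
τ = (1.67×10⁻⁹)(835.8)·sin65° = 1.265×10⁻⁶ N·m.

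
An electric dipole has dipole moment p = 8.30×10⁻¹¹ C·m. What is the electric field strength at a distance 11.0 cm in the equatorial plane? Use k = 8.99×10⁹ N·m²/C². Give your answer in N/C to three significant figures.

In the equatorial plane E = kp/r³.
E = (8.99×10⁹)(8.30×10⁻¹¹) / (0.110)³ = 560.6 N/C.

E ≈ 561 N/C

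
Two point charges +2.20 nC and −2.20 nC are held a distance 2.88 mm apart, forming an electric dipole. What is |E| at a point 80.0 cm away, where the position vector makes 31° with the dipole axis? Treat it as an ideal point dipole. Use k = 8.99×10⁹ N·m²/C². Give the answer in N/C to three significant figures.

E ≈ 0.199 N/C

Dipole moment p = qd = (2.20×10⁻⁹ C)(0.00288 m) = 6.336×10⁻¹² C·m.
At angle θ the dipole field magnitude is E = (kp/r³)·√(1 + 3cos²θ).
kp/r³ = (8.99×10⁹)(6.336×10⁻¹²) / (0.800)³ = 0.1113 N/C.
√(1 + 3cos²31°) = √(1 + 3·0.7347) = √3.2042 ≈ 1.7900.
E ≈ 0.1113 × 1.790 = 0.1991 N/C.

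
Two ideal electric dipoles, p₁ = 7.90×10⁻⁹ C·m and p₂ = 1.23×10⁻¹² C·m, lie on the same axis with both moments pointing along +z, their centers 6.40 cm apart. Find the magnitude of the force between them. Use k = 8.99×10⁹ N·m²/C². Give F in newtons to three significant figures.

F ≈ 3.12×10⁻⁵ N

On-axis field of dipole 1 at distance r: E = 2kp₁/r³. Force on dipole 2 is F = p₂·dE/dr (gradient along axis).
dE/dr = −6kp₁/r⁴, so |F| = 6kp₁p₂/r⁴ (attractive for aligned moments).
F = 6(8.99×10⁹)(7.90×10⁻⁹)(1.23×10⁻¹²)/(0.0640)⁴ = 3.124×10⁻⁵ N.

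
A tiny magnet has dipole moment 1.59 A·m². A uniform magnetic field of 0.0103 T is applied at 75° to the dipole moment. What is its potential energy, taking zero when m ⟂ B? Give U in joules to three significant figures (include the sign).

U ≈ -0.00424 J

U = −m·B = −mB cosθ.
U = −(1.59)(0.0103)·cos75° = -0.004239 J.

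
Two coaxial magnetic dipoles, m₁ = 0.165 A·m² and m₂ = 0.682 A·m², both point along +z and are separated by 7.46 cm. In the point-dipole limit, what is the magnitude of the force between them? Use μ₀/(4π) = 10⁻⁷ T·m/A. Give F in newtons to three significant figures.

On-axis B of dipole 1: B = (μ₀/4π)·2m₁/r³. Force on dipole 2: F = m₂·dB/dr.
dB/dr = −(μ₀/4π)·6m₁/r⁴, so |F| = (μ₀/4π)·6m₁m₂/r⁴.
F = 6(10⁻⁷)(0.165)(0.682)/(0.0746)⁴ = 0.002180 N.

F ≈ 0.00218 N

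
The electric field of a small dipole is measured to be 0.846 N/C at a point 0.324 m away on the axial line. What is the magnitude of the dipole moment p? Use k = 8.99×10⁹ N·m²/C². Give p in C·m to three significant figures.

On axis E = 2kp/r³, so p = Er³/(2k).
p = (0.846)·(0.324)³ / (2·8.99×10⁹) = 1.600×10⁻¹² C·m.

p ≈ 1.60×10⁻¹² C·m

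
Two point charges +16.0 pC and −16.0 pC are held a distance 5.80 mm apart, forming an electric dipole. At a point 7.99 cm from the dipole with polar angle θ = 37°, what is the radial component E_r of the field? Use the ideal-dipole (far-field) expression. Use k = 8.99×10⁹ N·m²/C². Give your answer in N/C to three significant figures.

Dipole moment p = qd = (1.60×10⁻¹¹ C)(0.00580 m) = 9.28×10⁻¹⁴ C·m.
For a dipole, E_r = (2kp cosθ)/r³.
kp/r³ = (8.99×10⁹)(9.28×10⁻¹⁴)/(0.0799)³ = 1.636 N/C.
E_r = 2·1.636·cos37° = 2.612 N/C.

E_r ≈ 2.61 N/C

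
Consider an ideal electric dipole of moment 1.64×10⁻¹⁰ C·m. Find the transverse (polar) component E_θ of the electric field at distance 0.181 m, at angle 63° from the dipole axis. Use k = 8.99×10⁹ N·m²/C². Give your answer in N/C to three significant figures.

For a dipole, E_θ = (kp sinθ)/r³.
kp/r³ = (8.99×10⁹)(1.64×10⁻¹⁰)/(0.181)³ = 248.6 N/C.
E_θ = 248.6·sin63° = 221.5 N/C.

E_θ ≈ 222 N/C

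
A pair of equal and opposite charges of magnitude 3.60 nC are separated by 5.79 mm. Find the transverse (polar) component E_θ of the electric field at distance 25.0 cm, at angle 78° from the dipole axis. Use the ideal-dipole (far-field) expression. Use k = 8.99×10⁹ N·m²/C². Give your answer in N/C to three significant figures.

E_θ ≈ 11.7 N/C

Dipole moment p = qd = (3.60×10⁻⁹ C)(0.00579 m) = 2.084×10⁻¹¹ C·m.
For a dipole, E_θ = (kp sinθ)/r³.
kp/r³ = (8.99×10⁹)(2.084×10⁻¹¹)/(0.250)³ = 11.99 N/C.
E_θ = 11.99·sin78° = 11.73 N/C.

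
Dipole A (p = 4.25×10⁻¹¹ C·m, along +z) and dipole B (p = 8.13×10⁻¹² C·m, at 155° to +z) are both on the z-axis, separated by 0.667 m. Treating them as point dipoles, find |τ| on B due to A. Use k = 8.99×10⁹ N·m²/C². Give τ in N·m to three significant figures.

τ ≈ 8.85×10⁻¹² N·m

The second dipole sits on the axis of the first, so the field there is axial: E₁ = 2kp₁/r³ along +z.
E₁ = 2(8.99×10⁹)(4.25×10⁻¹¹)/(0.667)³ = 2.575 N/C.
Torque on the second dipole: τ = p₂ E₁ sinθ.
τ = (8.13×10⁻¹²)(2.575)·sin155° = 8.848×10⁻¹² N·m.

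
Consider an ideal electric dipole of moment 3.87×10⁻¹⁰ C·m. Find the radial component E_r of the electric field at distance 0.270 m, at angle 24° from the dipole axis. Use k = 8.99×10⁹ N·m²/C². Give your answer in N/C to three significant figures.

For a dipole, E_r = (2kp cosθ)/r³.
kp/r³ = (8.99×10⁹)(3.87×10⁻¹⁰)/(0.270)³ = 176.8 N/C.
E_r = 2·176.8·cos24° = 323.0 N/C.

E_r ≈ 323 N/C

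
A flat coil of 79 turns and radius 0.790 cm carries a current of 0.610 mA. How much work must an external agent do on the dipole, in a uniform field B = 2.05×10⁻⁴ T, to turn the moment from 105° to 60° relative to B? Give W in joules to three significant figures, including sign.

m = NIA = NIπa² = 79·(6.10×10⁻⁴)·π·(0.00790)² = 9.448×10⁻⁶ A·m².
W_ext = ΔU = −mB cosθ₂ + mB cosθ₁ = mB(cosθ₁ − cosθ₂).
W = (9.448×10⁻⁶)(2.05×10⁻⁴)·(cos105° − cos60°) = (1.937×10⁻⁹)·(-0.7588) = -1.470×10⁻⁹ J.

W ≈ -1.47×10⁻⁹ J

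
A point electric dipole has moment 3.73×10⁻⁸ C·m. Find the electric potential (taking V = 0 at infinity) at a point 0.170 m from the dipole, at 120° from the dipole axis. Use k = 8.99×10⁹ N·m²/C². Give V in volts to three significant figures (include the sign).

The dipole potential is V = kp cosθ / r².
V = (8.99×10⁹)(3.73×10⁻⁸)·cos120° / (0.170)² = -5802 V.

V ≈ -5800 V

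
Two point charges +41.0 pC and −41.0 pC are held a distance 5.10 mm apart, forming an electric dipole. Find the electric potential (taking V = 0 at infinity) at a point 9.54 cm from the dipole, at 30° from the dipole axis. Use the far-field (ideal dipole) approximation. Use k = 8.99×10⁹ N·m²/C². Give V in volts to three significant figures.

V ≈ 0.179 V

Dipole moment p = qd = (4.10×10⁻¹¹ C)(0.00510 m) = 2.091×10⁻¹³ C·m.
The dipole potential is V = kp cosθ / r².
V = (8.99×10⁹)(2.091×10⁻¹³)·cos30° / (0.0954)² = 0.1789 V.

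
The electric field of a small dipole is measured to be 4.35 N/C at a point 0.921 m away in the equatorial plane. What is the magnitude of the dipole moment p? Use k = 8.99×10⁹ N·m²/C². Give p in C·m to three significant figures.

In the equatorial plane E = kp/r³, so p = Er³/(k).
p = (4.35)·(0.921)³ / (8.99×10⁹) = 3.780×10⁻¹⁰ C·m.

p ≈ 3.78×10⁻¹⁰ C·m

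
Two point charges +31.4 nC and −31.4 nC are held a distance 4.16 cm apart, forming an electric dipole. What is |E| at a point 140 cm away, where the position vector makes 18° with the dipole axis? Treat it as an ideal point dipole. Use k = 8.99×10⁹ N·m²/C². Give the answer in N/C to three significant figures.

Dipole moment p = qd = (3.14×10⁻⁸ C)(0.0416 m) = 1.306×10⁻⁹ C·m.
At angle θ the dipole field magnitude is E = (kp/r³)·√(1 + 3cos²θ).
kp/r³ = (8.99×10⁹)(1.306×10⁻⁹) / (1.40)³ = 4.279 N/C.
√(1 + 3cos²18°) = √(1 + 3·0.9045) = √3.7135 ≈ 1.9271.
E ≈ 4.279 × 1.927 = 8.245 N/C.

E ≈ 8.25 N/C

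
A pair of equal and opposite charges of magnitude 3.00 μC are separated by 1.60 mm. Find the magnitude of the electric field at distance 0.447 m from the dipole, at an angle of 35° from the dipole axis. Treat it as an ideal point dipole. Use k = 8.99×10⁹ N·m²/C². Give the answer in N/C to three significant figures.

E ≈ 839 N/C

Dipole moment p = qd = (3.00×10⁻⁶ C)(0.00160 m) = 4.80×10⁻⁹ C·m.
At angle θ the dipole field magnitude is E = (kp/r³)·√(1 + 3cos²θ).
kp/r³ = (8.99×10⁹)(4.80×10⁻⁹) / (0.447)³ = 483.1 N/C.
√(1 + 3cos²35°) = √(1 + 3·0.6710) = √3.0130 ≈ 1.7358.
E ≈ 483.1 × 1.736 = 838.6 N/C.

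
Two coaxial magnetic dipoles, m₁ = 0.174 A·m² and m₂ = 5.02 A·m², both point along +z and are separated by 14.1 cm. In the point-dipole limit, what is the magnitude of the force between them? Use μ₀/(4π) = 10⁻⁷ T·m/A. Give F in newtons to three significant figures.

On-axis B of dipole 1: B = (μ₀/4π)·2m₁/r³. Force on dipole 2: F = m₂·dB/dr.
dB/dr = −(μ₀/4π)·6m₁/r⁴, so |F| = (μ₀/4π)·6m₁m₂/r⁴.
F = 6(10⁻⁷)(0.174)(5.02)/(0.141)⁴ = 0.001326 N.

F ≈ 0.00133 N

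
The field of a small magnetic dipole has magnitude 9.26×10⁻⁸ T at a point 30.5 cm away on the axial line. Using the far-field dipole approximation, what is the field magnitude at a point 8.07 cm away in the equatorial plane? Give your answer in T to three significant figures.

B ≈ 2.50×10⁻⁶ T

Dipole fields scale as 1/r³ in the far field.
The axial field is twice the equatorial field at the same r, so the geometry factor is 1/2.
B₂ = B₁ · (1/2) · (r₁/r₂)³ = 9.26×10⁻⁸ · 0.5 · (30.5/8.07)³.
(r₁/r₂)³ = (3.779)³ = 53.99.
B₂ ≈ 2.500×10⁻⁶ T.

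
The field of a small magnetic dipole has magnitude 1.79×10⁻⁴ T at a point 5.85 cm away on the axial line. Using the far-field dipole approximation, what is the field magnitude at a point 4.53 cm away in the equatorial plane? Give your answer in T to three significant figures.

Dipole fields scale as 1/r³ in the far field.
The axial field is twice the equatorial field at the same r, so the geometry factor is 1/2.
B₂ = B₁ · (1/2) · (r₁/r₂)³ = 1.79×10⁻⁴ · 0.5 · (5.85/4.53)³.
(r₁/r₂)³ = (1.291)³ = 2.154.
B₂ ≈ 1.928×10⁻⁴ T.

B ≈ 1.93×10⁻⁴ T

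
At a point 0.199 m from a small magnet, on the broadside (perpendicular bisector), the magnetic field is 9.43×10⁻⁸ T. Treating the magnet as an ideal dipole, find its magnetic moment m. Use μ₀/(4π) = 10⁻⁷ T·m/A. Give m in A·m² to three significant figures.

m ≈ 0.00743 A·m²

In the equatorial plane B = (μ₀/4π)·m/r³, so m = Br³·4π/(μ₀).
m = (9.43×10⁻⁸)·(0.199)³ / (10⁻⁷) = 0.007431 A·m².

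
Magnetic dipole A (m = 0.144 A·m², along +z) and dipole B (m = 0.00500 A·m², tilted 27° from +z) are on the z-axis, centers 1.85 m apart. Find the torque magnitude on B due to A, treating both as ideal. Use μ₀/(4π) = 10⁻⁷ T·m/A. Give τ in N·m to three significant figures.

τ ≈ 1.03×10⁻¹¹ N·m

Dipole B is on the axis of dipole A, so B₁ there is axial: B₁ = (μ₀/4π)·2m₁/r³ along +z.
B₁ = 2(10⁻⁷)(0.144)/(1.85)³ = 4.549×10⁻⁹ T.
τ = m₂ B₁ sinθ.
τ = (0.00500)(4.549×10⁻⁹)·sin27° = 1.033×10⁻¹¹ N·m.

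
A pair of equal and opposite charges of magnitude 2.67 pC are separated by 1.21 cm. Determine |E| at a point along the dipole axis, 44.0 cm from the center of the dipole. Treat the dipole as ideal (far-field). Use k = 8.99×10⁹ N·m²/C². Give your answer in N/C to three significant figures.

E ≈ 0.00682 N/C

Dipole moment p = qd = (2.67×10⁻¹² C)(0.0121 m) = 3.231×10⁻¹⁴ C·m.
On the dipole axis E = 2kp/r³.
E = 2·(8.99×10⁹)(3.231×10⁻¹⁴) / (0.440)³ = 0.006820 N/C.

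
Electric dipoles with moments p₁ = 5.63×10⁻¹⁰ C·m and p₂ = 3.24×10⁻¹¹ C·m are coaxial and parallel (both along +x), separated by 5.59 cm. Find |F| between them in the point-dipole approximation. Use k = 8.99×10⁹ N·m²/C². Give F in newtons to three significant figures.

F ≈ 1.01×10⁻⁴ N

On-axis field of dipole 1 at distance r: E = 2kp₁/r³. Force on dipole 2 is F = p₂·dE/dr (gradient along axis).
dE/dr = −6kp₁/r⁴, so |F| = 6kp₁p₂/r⁴ (attractive for aligned moments).
F = 6(8.99×10⁹)(5.63×10⁻¹⁰)(3.24×10⁻¹¹)/(0.0559)⁴ = 1.008×10⁻⁴ N.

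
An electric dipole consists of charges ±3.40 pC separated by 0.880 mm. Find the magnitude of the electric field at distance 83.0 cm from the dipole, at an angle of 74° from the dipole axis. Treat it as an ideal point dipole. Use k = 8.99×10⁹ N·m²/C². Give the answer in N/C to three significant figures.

Dipole moment p = qd = (3.40×10⁻¹² C)(8.80×10⁻⁴ m) = 2.992×10⁻¹⁵ C·m.
At angle θ the dipole field magnitude is E = (kp/r³)·√(1 + 3cos²θ).
kp/r³ = (8.99×10⁹)(2.992×10⁻¹⁵) / (0.830)³ = 4.704×10⁻⁵ N/C.
√(1 + 3cos²74°) = √(1 + 3·0.0760) = √1.2279 ≈ 1.1081.
E ≈ 4.704×10⁻⁵ × 1.108 = 5.213×10⁻⁵ N/C.

E ≈ 5.21×10⁻⁵ N/C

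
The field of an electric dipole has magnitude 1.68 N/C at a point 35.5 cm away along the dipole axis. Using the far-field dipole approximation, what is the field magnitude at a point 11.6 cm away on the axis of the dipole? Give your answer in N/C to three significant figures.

E ≈ 48.2 N/C

Dipole fields scale as 1/r³ in the far field; the geometry is the same at both points.
E₂ = E₁ · (r₁/r₂)³ = 1.68 · (35.5/11.6)³.
(r₁/r₂)³ = (3.06)³ = 28.66.
E₂ ≈ 48.15 N/C.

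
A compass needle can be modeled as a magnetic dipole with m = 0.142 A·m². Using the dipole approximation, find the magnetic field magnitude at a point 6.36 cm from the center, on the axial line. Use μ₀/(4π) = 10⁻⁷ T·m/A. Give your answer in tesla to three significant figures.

On axis B = (μ₀/4π)·2m/r³.
B = 2·(10⁻⁷)·(0.142) / (0.0636)³ = 1.104×10⁻⁴ T.

B ≈ 1.10×10⁻⁴ T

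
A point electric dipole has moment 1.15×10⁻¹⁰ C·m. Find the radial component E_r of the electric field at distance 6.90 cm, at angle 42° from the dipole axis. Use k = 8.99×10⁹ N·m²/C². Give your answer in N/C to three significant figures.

E_r ≈ 4680 N/C

For a dipole, E_r = (2kp cosθ)/r³.
kp/r³ = (8.99×10⁹)(1.15×10⁻¹⁰)/(0.0690)³ = 3147 N/C.
E_r = 2·3147·cos42° = 4677 N/C.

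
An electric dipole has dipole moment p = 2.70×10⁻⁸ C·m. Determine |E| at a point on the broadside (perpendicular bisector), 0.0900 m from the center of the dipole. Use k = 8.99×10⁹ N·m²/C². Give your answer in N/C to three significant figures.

E ≈ 3.33×10⁵ N/C

On the perpendicular bisector E = kp/r³ (half the axial value at the same distance).
E = (8.99×10⁹)(2.70×10⁻⁸) / (0.0900)³ = 3.330×10⁵ N/C.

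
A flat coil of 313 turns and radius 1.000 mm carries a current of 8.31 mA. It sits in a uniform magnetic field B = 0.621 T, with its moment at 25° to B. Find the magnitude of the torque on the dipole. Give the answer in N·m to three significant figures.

τ ≈ 2.14×10⁻⁶ N·m

m = NIA = NIπa² = 313·(0.00831)·π·(0.00100)² = 8.171×10⁻⁶ A·m².
Torque on a magnetic dipole: τ = mB sinθ.
τ = (8.171×10⁻⁶)(0.621)·sin25° = 2.144×10⁻⁶ N·m.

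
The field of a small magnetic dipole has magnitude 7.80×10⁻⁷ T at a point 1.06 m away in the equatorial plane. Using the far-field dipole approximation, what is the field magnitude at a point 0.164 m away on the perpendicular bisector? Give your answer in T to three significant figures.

Dipole fields scale as 1/r³ in the far field; the geometry is the same at both points.
B₂ = B₁ · (r₁/r₂)³ = 7.80×10⁻⁷ · (1.06/0.164)³.
(r₁/r₂)³ = (6.463)³ = 270.
B₂ ≈ 2.106×10⁻⁴ T.

B ≈ 2.11×10⁻⁴ T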